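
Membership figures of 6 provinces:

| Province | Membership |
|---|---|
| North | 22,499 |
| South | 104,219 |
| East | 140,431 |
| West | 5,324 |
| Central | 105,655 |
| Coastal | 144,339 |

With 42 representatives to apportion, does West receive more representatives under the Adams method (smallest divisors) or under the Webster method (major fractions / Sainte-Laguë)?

Adams

Adams: North 2, South 8, East 11, West 1, Central 9, Coastal 11.
Webster: North 2, South 8, East 11, West 0, Central 9, Coastal 12.
West gets 1 under Adams and 0 under Webster.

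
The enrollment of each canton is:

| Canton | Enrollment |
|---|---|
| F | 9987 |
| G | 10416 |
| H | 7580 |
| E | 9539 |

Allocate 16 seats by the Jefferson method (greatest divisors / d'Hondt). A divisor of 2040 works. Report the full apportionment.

F=4, G=5, H=3, E=4

With modified divisor 2040: modified quotas F 4.896, G 5.106, H 3.716, E 4.676.
Rounding down: F 4, G 5, H 3, E 4 (total 16).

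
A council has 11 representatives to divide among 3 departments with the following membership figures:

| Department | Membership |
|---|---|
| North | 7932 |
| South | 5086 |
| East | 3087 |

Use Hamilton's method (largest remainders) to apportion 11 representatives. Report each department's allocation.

North 5, South 4, East 2

Total 16105; standard divisor 16105/11 ≈ 1464.091.
Standard quotas: North 5.4177, South 3.4738, East 2.1085.
Lower quotas: North 5, South 3, East 2 (sum 10, leaving 1 seat).
Remainders in descending order: South 0.4738, North 0.4177, East 0.1085.
Largest remainder: South receives the extra seat.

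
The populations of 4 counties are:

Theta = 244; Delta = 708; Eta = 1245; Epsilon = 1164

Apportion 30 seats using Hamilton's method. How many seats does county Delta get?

6

The standard divisor is 3361/30 ≈ 112.033.
Standard quotas: Theta 2.178, Delta 6.320, Eta 11.113, Epsilon 10.390.
Lower quotas: Theta 2, Delta 6, Eta 11, Epsilon 10 (sum 29, leaving 1 seat).
Remainders in descending order: Epsilon 0.390, Delta 0.320, Theta 0.178, Eta 0.113.
The surplus seat goes to Epsilon.
Delta receives 6.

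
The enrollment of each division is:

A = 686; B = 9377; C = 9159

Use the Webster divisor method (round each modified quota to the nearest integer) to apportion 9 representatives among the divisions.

Standard divisor 19222/9 ≈ 2135.778; standard quotas: A 0.321, B 4.390, C 4.288.
Rounding to the nearest integer gives 0, 4, 4 = 8 seats, so the divisor must be adjusted.
With modified divisor 2060: modified quotas A 0.333, B 4.552, C 4.446.
Rounding to the nearest integer: A 0, B 5, C 4 (total 9).

A=0; B=5; C=4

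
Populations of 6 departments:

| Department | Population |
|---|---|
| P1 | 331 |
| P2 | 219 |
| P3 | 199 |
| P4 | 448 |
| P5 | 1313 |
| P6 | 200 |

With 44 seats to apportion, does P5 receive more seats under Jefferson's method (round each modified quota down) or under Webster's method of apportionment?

Jefferson: P1 5, P2 3, P3 3, P4 7, P5 23, P6 3.
Webster: P1 5, P2 4, P3 3, P4 7, P5 22, P6 3.
P5 gets 23 under Jefferson and 22 under Webster.

Jefferson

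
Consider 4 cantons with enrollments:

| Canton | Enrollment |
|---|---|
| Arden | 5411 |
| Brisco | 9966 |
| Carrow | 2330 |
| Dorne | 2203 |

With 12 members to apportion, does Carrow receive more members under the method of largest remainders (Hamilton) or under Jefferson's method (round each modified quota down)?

Hamilton: Arden 3, Brisco 6, Carrow 2, Dorne 1.
Jefferson: Arden 3, Brisco 7, Carrow 1, Dorne 1.
Carrow gets 2 under Hamilton and 1 under Jefferson.

Hamilton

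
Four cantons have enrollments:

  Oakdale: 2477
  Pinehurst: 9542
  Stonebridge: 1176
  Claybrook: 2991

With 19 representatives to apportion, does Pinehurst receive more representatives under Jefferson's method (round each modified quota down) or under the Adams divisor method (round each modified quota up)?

Jefferson

Jefferson: Oakdale 3, Pinehurst 12, Stonebridge 1, Claybrook 3.
Adams: Oakdale 3, Pinehurst 10, Stonebridge 2, Claybrook 4.
Pinehurst gets 12 under Jefferson and 10 under Adams.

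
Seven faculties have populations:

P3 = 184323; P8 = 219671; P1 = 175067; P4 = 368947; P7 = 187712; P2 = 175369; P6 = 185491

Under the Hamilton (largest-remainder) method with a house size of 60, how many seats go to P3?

7

The standard divisor is 1496580/60 = 24943.
Standard quotas: P3 7.3898, P8 8.8069, P1 7.0187, P4 14.7916, P7 7.5256, P2 7.0308, P6 7.4366.
Lower quotas: P3 7, P8 8, P1 7, P4 14, P7 7, P2 7, P6 7 (sum 57, leaving 3 seats).
Remainders in descending order: P8 0.8069, P4 0.7916, P7 0.5256, P6 0.4366, P3 0.3898, P2 0.0308, P1 0.0187.
Largest remainders: P8, P4, P7 receive the extra seats.
P3 receives 7.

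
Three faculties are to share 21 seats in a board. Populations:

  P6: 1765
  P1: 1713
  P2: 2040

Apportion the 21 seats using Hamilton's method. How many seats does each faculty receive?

P6: 7; P1: 6; P2: 8

Total 5518; standard divisor 5518/21 ≈ 262.762.
Standard quotas: P6 6.717, P1 6.519, P2 7.764.
Lower quotas: P6 6, P1 6, P2 7 (sum 19, leaving 2 seats).
Remainders in descending order: P2 0.764, P6 0.717, P1 0.519.
Largest remainders: P2, P6 receive the extra seats.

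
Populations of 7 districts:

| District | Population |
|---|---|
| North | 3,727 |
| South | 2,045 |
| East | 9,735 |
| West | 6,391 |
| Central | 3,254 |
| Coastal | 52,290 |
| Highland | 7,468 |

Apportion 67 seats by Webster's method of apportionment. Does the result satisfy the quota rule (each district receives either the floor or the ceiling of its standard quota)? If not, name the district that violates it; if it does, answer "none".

Standard quotas: North 2.941, South 1.614, East 7.682, West 5.043, Central 2.568, Coastal 41.261, Highland 5.893.
Webster allocation: North 3, South 2, East 8, West 5, Central 3, Coastal 40, Highland 6.
Coastal has quota 41.261 (lower 41, upper 42) but receives 40 — outside the quota interval.

Coastal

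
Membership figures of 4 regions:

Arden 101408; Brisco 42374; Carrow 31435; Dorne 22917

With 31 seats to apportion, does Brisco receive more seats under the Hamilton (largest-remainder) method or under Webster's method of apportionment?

Hamilton

Hamilton: Arden 16, Brisco 7, Carrow 5, Dorne 3.
Webster: Arden 16, Brisco 6, Carrow 5, Dorne 4.
Brisco gets 7 under Hamilton and 6 under Webster.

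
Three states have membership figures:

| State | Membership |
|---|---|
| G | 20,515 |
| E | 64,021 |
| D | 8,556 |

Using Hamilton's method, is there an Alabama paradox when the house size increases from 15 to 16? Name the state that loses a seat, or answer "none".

D

At 15 seats: G 3, E 10, D 2.
At 16 seats: G 4, E 11, D 1.
D drops from 2 to 1.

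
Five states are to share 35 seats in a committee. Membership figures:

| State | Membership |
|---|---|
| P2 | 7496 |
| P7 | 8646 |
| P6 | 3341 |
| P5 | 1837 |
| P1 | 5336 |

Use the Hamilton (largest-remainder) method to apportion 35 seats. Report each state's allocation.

Total 26656; standard divisor 26656/35 ≈ 761.6.
Standard quotas: P2 9.8424, P7 11.3524, P6 4.3868, P5 2.4120, P1 7.0063.
Lower quotas: P2 9, P7 11, P6 4, P5 2, P1 7 (sum 33, leaving 2 seats).
Remainders in descending order: P2 0.8424, P5 0.4120, P6 0.3868, P7 0.3524, P1 0.0063.
Largest remainders: P2, P5 receive the extra seats.

P2: 10, P7: 11, P6: 4, P5: 3, P1: 7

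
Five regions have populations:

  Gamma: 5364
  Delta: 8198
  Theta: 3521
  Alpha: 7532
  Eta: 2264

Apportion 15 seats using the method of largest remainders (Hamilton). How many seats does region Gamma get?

3

Standard divisor: 26879 ÷ 15 ≈ 1791.933.
Standard quotas: Gamma 2.9934, Delta 4.5749, Theta 1.9649, Alpha 4.2033, Eta 1.2634.
Lower quotas: Gamma 2, Delta 4, Theta 1, Alpha 4, Eta 1 (sum 12, leaving 3 seats).
Remainders in descending order: Gamma 0.9934, Theta 0.9649, Delta 0.5749, Eta 0.2634, Alpha 0.2033.
Largest remainders: Gamma, Theta, Delta receive the extra seats.
Gamma receives 3.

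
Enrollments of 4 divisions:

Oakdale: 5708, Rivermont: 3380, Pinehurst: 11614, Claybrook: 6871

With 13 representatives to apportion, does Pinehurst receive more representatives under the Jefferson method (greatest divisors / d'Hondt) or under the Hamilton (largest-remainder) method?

Jefferson

Jefferson: Oakdale 3, Rivermont 1, Pinehurst 6, Claybrook 3.
Hamilton: Oakdale 3, Rivermont 2, Pinehurst 5, Claybrook 3.
Pinehurst gets 6 under Jefferson and 5 under Hamilton.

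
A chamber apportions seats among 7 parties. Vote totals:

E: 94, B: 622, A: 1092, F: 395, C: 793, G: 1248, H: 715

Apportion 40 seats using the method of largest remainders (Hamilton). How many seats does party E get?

Total 4959; standard divisor 4959/40 ≈ 123.975.
Standard quotas: E 0.758, B 5.017, A 8.808, F 3.186, C 6.396, G 10.067, H 5.767.
Lower quotas: E 0, B 5, A 8, F 3, C 6, G 10, H 5 (sum 37, leaving 3 seats).
Remainders in descending order: A 0.808, H 0.767, E 0.758, C 0.396, F 0.186, G 0.067, B 0.017.
The surplus seats go to A, H, E.
E receives 1.

1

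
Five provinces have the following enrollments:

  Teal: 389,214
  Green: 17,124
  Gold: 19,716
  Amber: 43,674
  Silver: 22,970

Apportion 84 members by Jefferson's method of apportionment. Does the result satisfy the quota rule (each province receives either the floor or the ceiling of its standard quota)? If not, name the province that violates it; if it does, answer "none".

Teal

Standard quotas: Teal 66.357, Green 2.919, Gold 3.361, Amber 7.446, Silver 3.916.
Jefferson allocation: Teal 68, Green 2, Gold 3, Amber 7, Silver 4.
Teal has quota 66.357 (lower 66, upper 67) but receives 68 — outside the quota interval.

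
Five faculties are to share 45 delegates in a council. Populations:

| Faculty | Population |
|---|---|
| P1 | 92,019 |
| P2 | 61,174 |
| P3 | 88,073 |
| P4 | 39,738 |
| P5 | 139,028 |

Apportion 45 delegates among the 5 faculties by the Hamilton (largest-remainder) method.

P1 10, P2 7, P3 9, P4 4, P5 15

The standard divisor is 420032/45 ≈ 9334.044.
Standard quotas: P1 9.8584, P2 6.5539, P3 9.4357, P4 4.2573, P5 14.8947.
Lower quotas: P1 9, P2 6, P3 9, P4 4, P5 14 (sum 42, leaving 3 seats).
Remainders in descending order: P5 0.8947, P1 0.8584, P2 0.5539, P3 0.4357, P4 0.2573.
The surplus seats go to P5, P1, P2.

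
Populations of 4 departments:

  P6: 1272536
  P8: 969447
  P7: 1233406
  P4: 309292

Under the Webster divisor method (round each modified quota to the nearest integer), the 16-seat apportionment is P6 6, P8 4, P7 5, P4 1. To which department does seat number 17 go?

P7

Priority for the next seat is population ÷ (current seats + 0.5).
Priorities: P6 195774.769, P8 215432.667, P7 224255.636, P4 206194.667.
Highest priority: P7.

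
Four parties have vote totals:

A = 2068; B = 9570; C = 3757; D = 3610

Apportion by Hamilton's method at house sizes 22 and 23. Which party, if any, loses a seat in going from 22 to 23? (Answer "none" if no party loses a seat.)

A

At 22 seats: A 3, B 11, C 4, D 4.
At 23 seats: A 2, B 12, C 5, D 4.
A drops from 3 to 2.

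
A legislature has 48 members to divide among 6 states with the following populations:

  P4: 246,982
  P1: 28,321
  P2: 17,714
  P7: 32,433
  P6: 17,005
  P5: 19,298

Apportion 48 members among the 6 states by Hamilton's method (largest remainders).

P4 33, P1 4, P2 2, P7 4, P6 2, P5 3

Standard divisor: 361753 ÷ 48 ≈ 7536.521.
Standard quotas: P4 32.7714, P1 3.7578, P2 2.3504, P7 4.3034, P6 2.2563, P5 2.5606.
Lower quotas: P4 32, P1 3, P2 2, P7 4, P6 2, P5 2 (sum 45, leaving 3 seats).
Remainders in descending order: P4 0.7714, P1 0.7578, P5 0.5606, P2 0.3504, P7 0.3034, P6 0.2563.
The surplus seats go to P4, P1, P5.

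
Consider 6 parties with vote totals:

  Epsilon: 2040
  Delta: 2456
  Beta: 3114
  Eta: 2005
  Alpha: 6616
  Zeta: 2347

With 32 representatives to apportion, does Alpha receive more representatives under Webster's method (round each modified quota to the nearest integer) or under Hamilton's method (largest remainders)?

Webster: Epsilon 4, Delta 4, Beta 5, Eta 3, Alpha 12, Zeta 4.
Hamilton: Epsilon 4, Delta 4, Beta 5, Eta 4, Alpha 11, Zeta 4.
Alpha gets 12 under Webster and 11 under Hamilton.

Webster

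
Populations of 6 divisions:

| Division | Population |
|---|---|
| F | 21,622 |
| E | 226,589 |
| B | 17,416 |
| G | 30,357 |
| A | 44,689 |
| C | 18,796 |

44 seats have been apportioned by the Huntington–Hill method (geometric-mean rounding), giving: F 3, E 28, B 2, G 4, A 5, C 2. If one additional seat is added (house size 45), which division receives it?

A

Priority for the next seat is population ÷ (√(s·(s+1))).
Priorities: F 6241.734, E 7951.715, B 7110.052, G 6788.032, A 8159.058, C 7673.435.
Highest priority: A.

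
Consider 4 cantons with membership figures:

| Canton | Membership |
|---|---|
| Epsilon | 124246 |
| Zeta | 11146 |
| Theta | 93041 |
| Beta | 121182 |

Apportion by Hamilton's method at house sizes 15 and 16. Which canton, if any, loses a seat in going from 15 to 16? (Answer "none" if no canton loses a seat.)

At 15 seats: Epsilon 5, Zeta 1, Theta 4, Beta 5.
At 16 seats: Epsilon 6, Zeta 0, Theta 4, Beta 6.
Zeta drops from 1 to 0.

Zeta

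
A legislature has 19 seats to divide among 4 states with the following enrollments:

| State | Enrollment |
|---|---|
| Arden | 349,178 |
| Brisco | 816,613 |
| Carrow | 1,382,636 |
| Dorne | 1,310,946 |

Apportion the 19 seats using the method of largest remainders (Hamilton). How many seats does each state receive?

Standard divisor: 3859373 ÷ 19 ≈ 203124.895.
Standard quotas: Arden 1.7190, Brisco 4.0203, Carrow 6.8068, Dorne 6.4539.
Lower quotas: Arden 1, Brisco 4, Carrow 6, Dorne 6 (sum 17, leaving 2 seats).
Remainders in descending order: Carrow 0.8068, Arden 0.7190, Dorne 0.4539, Brisco 0.0203.
Largest remainders: Carrow, Arden receive the extra seats.

Arden 2, Brisco 4, Carrow 7, Dorne 6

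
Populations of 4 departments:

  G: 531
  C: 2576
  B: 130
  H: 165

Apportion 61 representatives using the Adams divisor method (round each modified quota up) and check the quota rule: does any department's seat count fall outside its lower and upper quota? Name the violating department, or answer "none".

C

Standard quotas: G 9.521, C 46.189, B 2.331, H 2.959.
Adams allocation: G 10, C 45, B 3, H 3.
C has quota 46.189 (lower 46, upper 47) but receives 45 — outside the quota interval.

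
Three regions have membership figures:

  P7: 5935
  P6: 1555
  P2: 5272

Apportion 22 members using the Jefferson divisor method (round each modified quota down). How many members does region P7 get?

11

Standard divisor 12762/22 ≈ 580.091; standard quotas: P7 10.231, P6 2.681, P2 9.088.
Rounding down gives 10, 2, 9 = 21 seats, so the divisor must be adjusted.
With modified divisor 530: modified quotas P7 11.198, P6 2.934, P2 9.947.
Rounding down: P7 11, P6 2, P2 9 (total 22).
P7 receives 11.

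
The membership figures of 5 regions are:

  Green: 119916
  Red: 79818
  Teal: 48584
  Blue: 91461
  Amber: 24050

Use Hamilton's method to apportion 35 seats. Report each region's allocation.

The standard divisor is 363829/35 ≈ 10395.114.
Standard quotas: Green 11.5358, Red 7.6784, Teal 4.6737, Blue 8.7985, Amber 2.3136.
Lower quotas: Green 11, Red 7, Teal 4, Blue 8, Amber 2 (sum 32, leaving 3 seats).
Remainders in descending order: Blue 0.7985, Red 0.6784, Teal 0.6737, Green 0.5358, Amber 0.3136.
The surplus seats go to Blue, Red, Teal.

Green 11, Red 8, Teal 5, Blue 9, Amber 2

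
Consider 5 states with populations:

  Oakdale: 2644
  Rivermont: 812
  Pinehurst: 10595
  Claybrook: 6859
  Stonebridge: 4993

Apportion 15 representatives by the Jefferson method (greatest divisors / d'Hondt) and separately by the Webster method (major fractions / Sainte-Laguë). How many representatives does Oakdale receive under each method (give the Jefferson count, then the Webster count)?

Jefferson: Oakdale 1, Rivermont 0, Pinehurst 7, Claybrook 4, Stonebridge 3.
Webster: Oakdale 2, Rivermont 0, Pinehurst 6, Claybrook 4, Stonebridge 3.
Oakdale gets 1 under Jefferson and 2 under Webster.

1 and 2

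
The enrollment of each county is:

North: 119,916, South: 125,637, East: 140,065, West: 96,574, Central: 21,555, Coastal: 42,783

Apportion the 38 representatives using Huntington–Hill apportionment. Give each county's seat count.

North 8, South 9, East 9, West 7, Central 2, Coastal 3

With divisor 14785: modified quotas North 8.111, South 8.498, East 9.473, West 6.532, Central 1.458, Coastal 2.894.
Geometric-mean thresholds: North √(8·9)=8.485, South √(8·9)=8.485, East √(9·10)=9.487, West √(6·7)=6.481, Central √(1·2)=1.414, Coastal √(2·3)=2.449.
Each quota rounded against its threshold gives North 8, South 9, East 9, West 7, Central 2, Coastal 3 (total 38).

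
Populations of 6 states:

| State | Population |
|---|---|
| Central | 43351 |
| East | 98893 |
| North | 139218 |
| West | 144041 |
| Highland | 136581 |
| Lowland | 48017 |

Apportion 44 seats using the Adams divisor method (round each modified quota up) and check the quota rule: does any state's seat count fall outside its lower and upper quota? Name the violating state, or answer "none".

none

Standard quotas: Central 3.126, East 7.132, North 10.040, West 10.388, Highland 9.850, Lowland 3.463.
Adams allocation: Central 3, East 7, North 10, West 10, Highland 10, Lowland 4.
Every allocation lies between the lower and upper quota.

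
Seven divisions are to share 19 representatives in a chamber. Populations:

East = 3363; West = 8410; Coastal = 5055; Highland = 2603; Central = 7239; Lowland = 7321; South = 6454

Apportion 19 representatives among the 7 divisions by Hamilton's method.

Standard divisor: 40445 ÷ 19 ≈ 2128.684.
Standard quotas: East 1.5798, West 3.9508, Coastal 2.3747, Highland 1.2228, Central 3.4007, Lowland 3.4392, South 3.0319.
Lower quotas: East 1, West 3, Coastal 2, Highland 1, Central 3, Lowland 3, South 3 (sum 16, leaving 3 seats).
Remainders in descending order: West 0.9508, East 0.5798, Lowland 0.4392, Central 0.4007, Coastal 0.3747, Highland 0.2228, South 0.0319.
The surplus seats go to West, East, Lowland.

East 2, West 4, Coastal 2, Highland 1, Central 3, Lowland 4, South 3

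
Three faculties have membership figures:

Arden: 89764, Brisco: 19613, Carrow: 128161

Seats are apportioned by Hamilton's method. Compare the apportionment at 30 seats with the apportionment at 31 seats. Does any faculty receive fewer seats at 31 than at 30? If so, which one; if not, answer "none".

Brisco

At 30 seats: Arden 11, Brisco 3, Carrow 16.
At 31 seats: Arden 12, Brisco 2, Carrow 17.
Brisco drops from 3 to 2.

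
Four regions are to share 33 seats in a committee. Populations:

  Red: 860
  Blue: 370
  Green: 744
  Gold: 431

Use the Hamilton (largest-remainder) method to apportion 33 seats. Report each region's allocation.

Standard divisor: 2405 ÷ 33 ≈ 72.879.
Standard quotas: Red 11.800, Blue 5.077, Green 10.209, Gold 5.914.
Lower quotas: Red 11, Blue 5, Green 10, Gold 5 (sum 31, leaving 2 seats).
Remainders in descending order: Gold 0.914, Red 0.800, Green 0.209, Blue 0.077.
Largest remainders: Gold, Red receive the extra seats.

Red=12, Blue=5, Green=10, Gold=6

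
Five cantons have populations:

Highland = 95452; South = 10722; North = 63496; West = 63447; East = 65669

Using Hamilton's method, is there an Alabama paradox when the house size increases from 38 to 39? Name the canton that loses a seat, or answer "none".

At 38 seats: Highland 12, South 2, North 8, West 8, East 8.
At 39 seats: Highland 13, South 1, North 8, West 8, East 9.
South drops from 2 to 1.

South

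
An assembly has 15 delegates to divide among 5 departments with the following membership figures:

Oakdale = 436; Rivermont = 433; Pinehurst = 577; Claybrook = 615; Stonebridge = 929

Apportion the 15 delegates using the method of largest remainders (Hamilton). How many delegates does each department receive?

Oakdale 2, Rivermont 2, Pinehurst 3, Claybrook 3, Stonebridge 5

Total 2990; standard divisor 2990/15 ≈ 199.333.
Standard quotas: Oakdale 2.187, Rivermont 2.172, Pinehurst 2.895, Claybrook 3.085, Stonebridge 4.661.
Lower quotas: Oakdale 2, Rivermont 2, Pinehurst 2, Claybrook 3, Stonebridge 4 (sum 13, leaving 2 seats).
Remainders in descending order: Pinehurst 0.895, Stonebridge 0.661, Oakdale 0.187, Rivermont 0.172, Claybrook 0.085.
The surplus seats go to Pinehurst, Stonebridge.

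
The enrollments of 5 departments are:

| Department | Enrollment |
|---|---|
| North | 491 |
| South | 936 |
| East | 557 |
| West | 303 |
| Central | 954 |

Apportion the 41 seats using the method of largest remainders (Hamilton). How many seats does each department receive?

North 6; South 12; East 7; West 4; Central 12

Total 3241; standard divisor 3241/41 ≈ 79.049.
Standard quotas: North 6.211, South 11.841, East 7.046, West 3.833, Central 12.068.
Lower quotas: North 6, South 11, East 7, West 3, Central 12 (sum 39, leaving 2 seats).
Remainders in descending order: South 0.841, West 0.833, North 0.211, Central 0.068, East 0.046.
The surplus seats go to South, West.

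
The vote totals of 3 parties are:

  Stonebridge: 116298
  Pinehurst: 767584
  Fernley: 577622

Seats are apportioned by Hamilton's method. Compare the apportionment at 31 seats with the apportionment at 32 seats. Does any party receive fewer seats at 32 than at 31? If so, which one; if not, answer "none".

Stonebridge

At 31 seats: Stonebridge 3, Pinehurst 16, Fernley 12.
At 32 seats: Stonebridge 2, Pinehurst 17, Fernley 13.
Stonebridge drops from 3 to 2.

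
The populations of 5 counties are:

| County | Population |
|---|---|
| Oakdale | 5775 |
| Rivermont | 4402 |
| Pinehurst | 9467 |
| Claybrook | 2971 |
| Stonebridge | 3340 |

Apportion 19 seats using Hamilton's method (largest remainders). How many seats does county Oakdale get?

4

Standard divisor: 25955 ÷ 19 ≈ 1366.053.
Standard quotas: Oakdale 4.2275, Rivermont 3.2224, Pinehurst 6.9302, Claybrook 2.1749, Stonebridge 2.4450.
Lower quotas: Oakdale 4, Rivermont 3, Pinehurst 6, Claybrook 2, Stonebridge 2 (sum 17, leaving 2 seats).
Remainders in descending order: Pinehurst 0.9302, Stonebridge 0.4450, Oakdale 0.2275, Rivermont 0.2224, Claybrook 0.1749.
The surplus seats go to Pinehurst, Stonebridge.
Oakdale receives 4.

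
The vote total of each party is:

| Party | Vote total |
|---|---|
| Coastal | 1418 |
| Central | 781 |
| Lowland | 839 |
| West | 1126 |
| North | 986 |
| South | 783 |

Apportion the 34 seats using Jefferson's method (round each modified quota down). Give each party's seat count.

Standard divisor 5933/34 ≈ 174.5; standard quotas: Coastal 8.126, Central 4.476, Lowland 4.808, West 6.453, North 5.650, South 4.487.
Rounding down gives 8, 4, 4, 6, 5, 4 = 31 seats, so the divisor must be adjusted.
With modified divisor 160: modified quotas Coastal 8.863, Central 4.881, Lowland 5.244, West 7.037, North 6.162, South 4.894.
Rounding down: Coastal 8, Central 4, Lowland 5, West 7, North 6, South 4 (total 34).

Coastal: 8, Central: 4, Lowland: 5, West: 7, North: 6, South: 4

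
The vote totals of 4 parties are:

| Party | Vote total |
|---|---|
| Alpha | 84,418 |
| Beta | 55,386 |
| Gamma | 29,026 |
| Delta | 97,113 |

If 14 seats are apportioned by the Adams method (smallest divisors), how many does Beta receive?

Standard divisor 265943/14 ≈ 18995.929; standard quotas: Alpha 4.444, Beta 2.916, Gamma 1.528, Delta 5.112.
Rounding up gives 5, 3, 2, 6 = 16 seats, so the divisor must be adjusted.
With modified divisor 22700: modified quotas Alpha 3.719, Beta 2.440, Gamma 1.279, Delta 4.278.
Rounding up: Alpha 4, Beta 3, Gamma 2, Delta 5 (total 14).
Beta receives 3.

3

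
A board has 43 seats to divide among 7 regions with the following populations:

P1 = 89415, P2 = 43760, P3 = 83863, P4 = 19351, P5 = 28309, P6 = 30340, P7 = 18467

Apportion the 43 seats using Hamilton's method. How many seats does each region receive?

The standard divisor is 313505/43 ≈ 7290.814.
Standard quotas: P1 12.2641, P2 6.0021, P3 11.5026, P4 2.6542, P5 3.8828, P6 4.1614, P7 2.5329.
Lower quotas: P1 12, P2 6, P3 11, P4 2, P5 3, P6 4, P7 2 (sum 40, leaving 3 seats).
Remainders in descending order: P5 0.8828, P4 0.6542, P7 0.5329, P3 0.5026, P1 0.2641, P6 0.1614, P2 0.0021.
Largest remainders: P5, P4, P7 receive the extra seats.

P1 12, P2 6, P3 11, P4 3, P5 4, P6 4, P7 3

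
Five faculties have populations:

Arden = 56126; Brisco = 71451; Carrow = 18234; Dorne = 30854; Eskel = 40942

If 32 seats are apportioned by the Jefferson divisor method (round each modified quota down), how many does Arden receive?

Standard divisor 217607/32 ≈ 6800.219; standard quotas: Arden 8.254, Brisco 10.507, Carrow 2.681, Dorne 4.537, Eskel 6.021.
Rounding down gives 8, 10, 2, 4, 6 = 30 seats, so the divisor must be adjusted.
With modified divisor 6200: modified quotas Arden 9.053, Brisco 11.524, Carrow 2.941, Dorne 4.976, Eskel 6.604.
Rounding down: Arden 9, Brisco 11, Carrow 2, Dorne 4, Eskel 6 (total 32).
Arden receives 9.

9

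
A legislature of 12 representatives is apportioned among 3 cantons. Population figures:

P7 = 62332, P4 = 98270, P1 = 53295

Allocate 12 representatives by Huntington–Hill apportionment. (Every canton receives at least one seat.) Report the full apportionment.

P7 4, P4 5, P1 3

With divisor 17968: modified quotas P7 3.469, P4 5.469, P1 2.966.
Geometric-mean thresholds: P7 √(3·4)=3.464, P4 √(5·6)=5.477, P1 √(2·3)=2.449.
Each quota rounded against its threshold gives P7 4, P4 5, P1 3 (total 12).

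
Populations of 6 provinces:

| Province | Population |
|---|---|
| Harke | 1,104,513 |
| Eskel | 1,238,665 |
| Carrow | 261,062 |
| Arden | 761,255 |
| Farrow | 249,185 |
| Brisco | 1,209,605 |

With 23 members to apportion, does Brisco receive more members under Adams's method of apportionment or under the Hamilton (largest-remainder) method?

Hamilton

Adams: Harke 5, Eskel 5, Carrow 2, Arden 4, Farrow 2, Brisco 5.
Hamilton: Harke 5, Eskel 6, Carrow 1, Arden 4, Farrow 1, Brisco 6.
Brisco gets 5 under Adams and 6 under Hamilton.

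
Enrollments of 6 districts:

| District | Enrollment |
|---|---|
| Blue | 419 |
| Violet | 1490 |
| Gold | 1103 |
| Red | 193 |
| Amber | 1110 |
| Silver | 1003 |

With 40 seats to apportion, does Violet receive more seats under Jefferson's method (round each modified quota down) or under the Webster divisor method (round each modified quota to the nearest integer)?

Jefferson: Blue 3, Violet 12, Gold 8, Red 1, Amber 8, Silver 8.
Webster: Blue 3, Violet 11, Gold 8, Red 1, Amber 9, Silver 8.
Violet gets 12 under Jefferson and 11 under Webster.

Jefferson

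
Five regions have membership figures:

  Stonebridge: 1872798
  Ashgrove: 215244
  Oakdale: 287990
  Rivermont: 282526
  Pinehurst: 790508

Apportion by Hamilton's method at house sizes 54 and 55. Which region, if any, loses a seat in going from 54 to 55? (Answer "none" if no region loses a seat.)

Rivermont

At 54 seats: Stonebridge 29, Ashgrove 3, Oakdale 5, Rivermont 5, Pinehurst 12.
At 55 seats: Stonebridge 30, Ashgrove 3, Oakdale 5, Rivermont 4, Pinehurst 13.
Rivermont drops from 5 to 4.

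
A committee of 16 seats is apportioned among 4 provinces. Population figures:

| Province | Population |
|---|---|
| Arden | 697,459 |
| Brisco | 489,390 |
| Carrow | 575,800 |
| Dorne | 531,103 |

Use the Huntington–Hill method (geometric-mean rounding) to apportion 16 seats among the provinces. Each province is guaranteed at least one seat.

Arden=5; Brisco=3; Carrow=4; Dorne=4

With divisor 147295: modified quotas Arden 4.735, Brisco 3.323, Carrow 3.909, Dorne 3.606.
Geometric-mean thresholds: Arden √(4·5)=4.472, Brisco √(3·4)=3.464, Carrow √(3·4)=3.464, Dorne √(3·4)=3.464.
Each quota rounded against its threshold gives Arden 5, Brisco 3, Carrow 4, Dorne 4 (total 16).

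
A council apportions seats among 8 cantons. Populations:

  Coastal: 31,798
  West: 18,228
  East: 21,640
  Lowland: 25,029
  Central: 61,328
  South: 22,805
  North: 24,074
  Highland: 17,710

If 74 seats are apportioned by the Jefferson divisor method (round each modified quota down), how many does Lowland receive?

8

Standard divisor 222612/74 ≈ 3008.27; standard quotas: Coastal 10.570, West 6.059, East 7.194, Lowland 8.320, Central 20.386, South 7.581, North 8.003, Highland 5.887.
Rounding down gives 10, 6, 7, 8, 20, 7, 8, 5 = 71 seats, so the divisor must be adjusted.
With modified divisor 2870: modified quotas Coastal 11.079, West 6.351, East 7.540, Lowland 8.721, Central 21.369, South 7.946, North 8.388, Highland 6.171.
Rounding down: Coastal 11, West 6, East 7, Lowland 8, Central 21, South 7, North 8, Highland 6 (total 74).
Lowland receives 8.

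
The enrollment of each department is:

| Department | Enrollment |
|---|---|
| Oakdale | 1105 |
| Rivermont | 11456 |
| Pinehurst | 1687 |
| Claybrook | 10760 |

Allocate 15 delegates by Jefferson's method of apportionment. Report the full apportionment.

Standard divisor 25008/15 ≈ 1667.2; standard quotas: Oakdale 0.663, Rivermont 6.871, Pinehurst 1.012, Claybrook 6.454.
Rounding down gives 0, 6, 1, 6 = 13 seats, so the divisor must be adjusted.
With modified divisor 1500: modified quotas Oakdale 0.737, Rivermont 7.637, Pinehurst 1.125, Claybrook 7.173.
Rounding down: Oakdale 0, Rivermont 7, Pinehurst 1, Claybrook 7 (total 15).

Oakdale 0; Rivermont 7; Pinehurst 1; Claybrook 7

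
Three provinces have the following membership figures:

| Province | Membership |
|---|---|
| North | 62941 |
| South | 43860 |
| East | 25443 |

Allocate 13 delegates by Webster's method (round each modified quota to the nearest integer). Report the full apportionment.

Standard divisor 132244/13 ≈ 10172.615; standard quotas: North 6.187, South 4.312, East 2.501.
Rounding to the nearest integer gives North 6, South 4, East 3 — total 13, matching the house size, so no adjustment is needed.

North 6, South 4, East 3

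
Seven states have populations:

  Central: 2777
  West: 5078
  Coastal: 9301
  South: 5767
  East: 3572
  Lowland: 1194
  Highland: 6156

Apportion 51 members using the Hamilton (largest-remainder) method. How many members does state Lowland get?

2

Total 33845; standard divisor 33845/51 ≈ 663.627.
Standard quotas: Central 4.1846, West 7.6519, Coastal 14.0154, South 8.6901, East 5.3825, Lowland 1.7992, Highland 9.2763.
Lower quotas: Central 4, West 7, Coastal 14, South 8, East 5, Lowland 1, Highland 9 (sum 48, leaving 3 seats).
Remainders in descending order: Lowland 0.7992, South 0.6901, West 0.6519, East 0.3825, Highland 0.2763, Central 0.1846, Coastal 0.0154.
Largest remainders: Lowland, South, West receive the extra seats.
Lowland receives 2.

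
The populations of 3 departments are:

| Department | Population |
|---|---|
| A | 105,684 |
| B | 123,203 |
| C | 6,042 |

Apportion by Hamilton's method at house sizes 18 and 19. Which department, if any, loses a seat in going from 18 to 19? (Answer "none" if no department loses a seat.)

At 18 seats: A 8, B 9, C 1.
At 19 seats: A 9, B 10, C 0.
C drops from 1 to 0.

C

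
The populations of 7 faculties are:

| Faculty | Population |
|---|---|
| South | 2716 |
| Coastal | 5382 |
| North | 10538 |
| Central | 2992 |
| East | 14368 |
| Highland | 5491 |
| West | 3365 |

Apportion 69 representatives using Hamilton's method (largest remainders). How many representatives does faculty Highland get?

Total 44852; standard divisor 44852/69 ≈ 650.029.
Standard quotas: South 4.1783, Coastal 8.2796, North 16.2116, Central 4.6029, East 22.1036, Highland 8.4473, West 5.1767.
Lower quotas: South 4, Coastal 8, North 16, Central 4, East 22, Highland 8, West 5 (sum 67, leaving 2 seats).
Remainders in descending order: Central 0.6029, Highland 0.4473, Coastal 0.2796, North 0.2116, South 0.1783, West 0.1767, East 0.1036.
The surplus seats go to Central, Highland.
Highland receives 9.

9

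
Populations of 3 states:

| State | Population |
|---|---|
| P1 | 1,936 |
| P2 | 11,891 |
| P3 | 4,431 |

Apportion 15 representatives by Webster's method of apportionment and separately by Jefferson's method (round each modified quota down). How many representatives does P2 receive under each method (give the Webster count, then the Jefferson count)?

9 and 10

Webster: P1 2, P2 9, P3 4.
Jefferson: P1 1, P2 10, P3 4.
P2 gets 9 under Webster and 10 under Jefferson.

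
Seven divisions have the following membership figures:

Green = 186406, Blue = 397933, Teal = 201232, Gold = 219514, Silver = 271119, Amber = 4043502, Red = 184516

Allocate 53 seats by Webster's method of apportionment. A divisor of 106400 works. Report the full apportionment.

Green 2, Blue 4, Teal 2, Gold 2, Silver 3, Amber 38, Red 2

With modified divisor 106400: modified quotas Green 1.752, Blue 3.740, Teal 1.891, Gold 2.063, Silver 2.548, Amber 38.003, Red 1.734.
Rounding to the nearest integer: Green 2, Blue 4, Teal 2, Gold 2, Silver 3, Amber 38, Red 2 (total 53).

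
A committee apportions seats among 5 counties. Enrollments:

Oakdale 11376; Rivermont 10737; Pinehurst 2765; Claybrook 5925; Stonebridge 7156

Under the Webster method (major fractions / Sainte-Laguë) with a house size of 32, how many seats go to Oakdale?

Standard divisor 37959/32 ≈ 1186.219; standard quotas: Oakdale 9.590, Rivermont 9.051, Pinehurst 2.331, Claybrook 4.995, Stonebridge 6.033.
Rounding to the nearest integer gives Oakdale 10, Rivermont 9, Pinehurst 2, Claybrook 5, Stonebridge 6 — total 32, matching the house size, so no adjustment is needed.
Oakdale receives 10.

10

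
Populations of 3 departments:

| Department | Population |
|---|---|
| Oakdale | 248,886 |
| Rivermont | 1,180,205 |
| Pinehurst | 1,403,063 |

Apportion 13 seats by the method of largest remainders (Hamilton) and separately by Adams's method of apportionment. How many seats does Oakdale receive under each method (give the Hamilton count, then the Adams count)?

Hamilton: Oakdale 1, Rivermont 5, Pinehurst 7.
Adams: Oakdale 2, Rivermont 5, Pinehurst 6.
Oakdale gets 1 under Hamilton and 2 under Adams.

1 and 2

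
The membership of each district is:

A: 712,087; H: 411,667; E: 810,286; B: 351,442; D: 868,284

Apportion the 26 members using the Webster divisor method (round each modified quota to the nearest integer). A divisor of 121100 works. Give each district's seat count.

With modified divisor 121100: modified quotas A 5.880, H 3.399, E 6.691, B 2.902, D 7.170.
Rounding to the nearest integer: A 6, H 3, E 7, B 3, D 7 (total 26).

A=6; H=3; E=7; B=3; D=7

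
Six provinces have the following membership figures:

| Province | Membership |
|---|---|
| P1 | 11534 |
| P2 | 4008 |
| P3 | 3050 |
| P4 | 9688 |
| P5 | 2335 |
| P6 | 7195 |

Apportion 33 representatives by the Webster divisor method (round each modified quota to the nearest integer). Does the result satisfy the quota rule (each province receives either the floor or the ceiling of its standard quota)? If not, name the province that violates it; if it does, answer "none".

Standard quotas: P1 10.067, P2 3.498, P3 2.662, P4 8.456, P5 2.038, P6 6.280.
Webster allocation: P1 10, P2 4, P3 3, P4 8, P5 2, P6 6.
Every allocation lies between the lower and upper quota.

none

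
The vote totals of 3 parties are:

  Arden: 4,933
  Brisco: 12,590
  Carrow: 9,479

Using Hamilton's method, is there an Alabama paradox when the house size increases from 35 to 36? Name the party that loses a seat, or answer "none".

Arden

At 35 seats: Arden 7, Brisco 16, Carrow 12.
At 36 seats: Arden 6, Brisco 17, Carrow 13.
Arden drops from 7 to 6.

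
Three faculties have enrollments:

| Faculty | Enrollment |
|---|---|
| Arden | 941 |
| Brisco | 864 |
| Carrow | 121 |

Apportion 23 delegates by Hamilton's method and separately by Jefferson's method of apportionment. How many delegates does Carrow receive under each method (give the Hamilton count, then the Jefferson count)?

2 and 1

Hamilton: Arden 11, Brisco 10, Carrow 2.
Jefferson: Arden 11, Brisco 11, Carrow 1.
Carrow gets 2 under Hamilton and 1 under Jefferson.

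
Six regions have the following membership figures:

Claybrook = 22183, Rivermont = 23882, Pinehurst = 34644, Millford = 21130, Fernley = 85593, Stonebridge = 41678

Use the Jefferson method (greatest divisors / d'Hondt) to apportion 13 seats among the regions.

Standard divisor 229110/13 ≈ 17623.846; standard quotas: Claybrook 1.259, Rivermont 1.355, Pinehurst 1.966, Millford 1.199, Fernley 4.857, Stonebridge 2.365.
Rounding down gives 1, 1, 1, 1, 4, 2 = 10 seats, so the divisor must be adjusted.
With modified divisor 14100: modified quotas Claybrook 1.573, Rivermont 1.694, Pinehurst 2.457, Millford 1.499, Fernley 6.070, Stonebridge 2.956.
Rounding down: Claybrook 1, Rivermont 1, Pinehurst 2, Millford 1, Fernley 6, Stonebridge 2 (total 13).

Claybrook=1, Rivermont=1, Pinehurst=2, Millford=1, Fernley=6, Stonebridge=2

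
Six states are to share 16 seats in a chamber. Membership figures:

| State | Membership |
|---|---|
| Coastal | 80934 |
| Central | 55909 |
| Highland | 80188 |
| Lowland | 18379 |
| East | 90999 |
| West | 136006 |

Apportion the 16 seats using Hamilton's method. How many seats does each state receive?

Coastal 3, Central 2, Highland 3, Lowland 0, East 3, West 5

Standard divisor: 462415 ÷ 16 ≈ 28900.938.
Standard quotas: Coastal 2.8004, Central 1.9345, Highland 2.7746, Lowland 0.6359, East 3.1487, West 4.7059.
Lower quotas: Coastal 2, Central 1, Highland 2, Lowland 0, East 3, West 4 (sum 12, leaving 4 seats).
Remainders in descending order: Central 0.9345, Coastal 0.8004, Highland 0.7746, West 0.7059, Lowland 0.6359, East 0.1487.
The surplus seats go to Central, Coastal, Highland, West.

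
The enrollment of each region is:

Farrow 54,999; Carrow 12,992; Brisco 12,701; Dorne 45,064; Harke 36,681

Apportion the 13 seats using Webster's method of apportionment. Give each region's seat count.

Farrow: 4, Carrow: 1, Brisco: 1, Dorne: 4, Harke: 3

Standard divisor 162437/13 ≈ 12495.154; standard quotas: Farrow 4.402, Carrow 1.040, Brisco 1.016, Dorne 3.607, Harke 2.936.
Rounding to the nearest integer gives Farrow 4, Carrow 1, Brisco 1, Dorne 4, Harke 3 — total 13, matching the house size, so no adjustment is needed.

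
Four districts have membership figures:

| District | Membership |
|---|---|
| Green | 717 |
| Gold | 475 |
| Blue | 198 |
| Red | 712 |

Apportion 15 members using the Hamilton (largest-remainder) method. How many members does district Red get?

Total 2102; standard divisor 2102/15 ≈ 140.133.
Standard quotas: Green 5.117, Gold 3.390, Blue 1.413, Red 5.081.
Lower quotas: Green 5, Gold 3, Blue 1, Red 5 (sum 14, leaving 1 seat).
Remainders in descending order: Blue 0.413, Gold 0.390, Green 0.117, Red 0.081.
Largest remainder: Blue receives the extra seat.
Red receives 5.

5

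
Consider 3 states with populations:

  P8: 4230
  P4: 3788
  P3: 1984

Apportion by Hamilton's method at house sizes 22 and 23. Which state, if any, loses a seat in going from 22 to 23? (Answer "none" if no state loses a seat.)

At 22 seats: P8 9, P4 8, P3 5.
At 23 seats: P8 10, P4 9, P3 4.
P3 drops from 5 to 4.

P3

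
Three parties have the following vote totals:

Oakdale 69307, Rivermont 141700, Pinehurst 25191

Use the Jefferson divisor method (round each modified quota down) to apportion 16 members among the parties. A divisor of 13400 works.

Oakdale 5, Rivermont 10, Pinehurst 1

With modified divisor 13400: modified quotas Oakdale 5.172, Rivermont 10.575, Pinehurst 1.880.
Rounding down: Oakdale 5, Rivermont 10, Pinehurst 1 (total 16).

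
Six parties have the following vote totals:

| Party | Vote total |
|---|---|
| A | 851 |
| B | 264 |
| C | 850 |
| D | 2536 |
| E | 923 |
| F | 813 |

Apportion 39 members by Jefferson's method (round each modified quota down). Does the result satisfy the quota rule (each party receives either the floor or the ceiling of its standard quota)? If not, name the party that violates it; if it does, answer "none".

D

Standard quotas: A 5.321, B 1.651, C 5.315, D 15.858, E 5.772, F 5.084.
Jefferson allocation: A 5, B 1, C 5, D 17, E 6, F 5.
D has quota 15.858 (lower 15, upper 16) but receives 17 — outside the quota interval.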